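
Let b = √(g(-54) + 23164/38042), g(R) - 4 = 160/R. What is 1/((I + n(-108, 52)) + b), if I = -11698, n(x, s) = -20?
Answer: -3008989053/35259333300403 - 3*√48235468026/70518666600806 ≈ -8.5348e-5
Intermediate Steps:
g(R) = 4 + 160/R
b = √48235468026/171189 (b = √((4 + 160/(-54)) + 23164/38042) = √((4 + 160*(-1/54)) + 23164*(1/38042)) = √((4 - 80/27) + 11582/19021) = √(28/27 + 11582/19021) = √(845302/513567) = √48235468026/171189 ≈ 1.2829)
1/((I + n(-108, 52)) + b) = 1/((-11698 - 20) + √48235468026/171189) = 1/(-11718 + √48235468026/171189)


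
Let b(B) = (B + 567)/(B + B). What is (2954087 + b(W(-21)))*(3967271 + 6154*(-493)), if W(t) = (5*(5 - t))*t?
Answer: 716870574449327/260 ≈ 2.7572e+12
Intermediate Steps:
W(t) = t*(25 - 5*t) (W(t) = (25 - 5*t)*t = t*(25 - 5*t))
b(B) = (567 + B)/(2*B) (b(B) = (567 + B)/((2*B)) = (567 + B)*(1/(2*B)) = (567 + B)/(2*B))
(2954087 + b(W(-21)))*(3967271 + 6154*(-493)) = (2954087 + (567 + 5*(-21)*(5 - 1*(-21)))/(2*((5*(-21)*(5 - 1*(-21))))))*(3967271 + 6154*(-493)) = (2954087 + (567 + 5*(-21)*(5 + 21))/(2*((5*(-21)*(5 + 21)))))*(3967271 - 3033922) = (2954087 + (567 + 5*(-21)*26)/(2*((5*(-21)*26))))*933349 = (2954087 + (1/2)*(567 - 2730)/(-2730))*933349 = (2954087 + (1/2)*(-1/2730)*(-2163))*933349 = (2954087 + 103/260)*933349 = (768062723/260)*933349 = 716870574449327/260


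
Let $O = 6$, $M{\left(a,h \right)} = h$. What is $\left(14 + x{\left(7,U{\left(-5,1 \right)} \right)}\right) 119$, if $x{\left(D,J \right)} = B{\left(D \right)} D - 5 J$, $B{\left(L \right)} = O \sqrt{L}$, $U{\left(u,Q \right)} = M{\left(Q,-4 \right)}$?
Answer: $4046 + 4998 \sqrt{7} \approx 17269.0$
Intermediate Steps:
$U{\left(u,Q \right)} = -4$
$B{\left(L \right)} = 6 \sqrt{L}$
$x{\left(D,J \right)} = - 5 J + 6 D^{\frac{3}{2}}$ ($x{\left(D,J \right)} = 6 \sqrt{D} D - 5 J = 6 D^{\frac{3}{2}} - 5 J = - 5 J + 6 D^{\frac{3}{2}}$)
$\left(14 + x{\left(7,U{\left(-5,1 \right)} \right)}\right) 119 = \left(14 - \left(-20 - 6 \cdot 7^{\frac{3}{2}}\right)\right) 119 = \left(14 + \left(20 + 6 \cdot 7 \sqrt{7}\right)\right) 119 = \left(14 + \left(20 + 42 \sqrt{7}\right)\right) 119 = \left(34 + 42 \sqrt{7}\right) 119 = 4046 + 4998 \sqrt{7}$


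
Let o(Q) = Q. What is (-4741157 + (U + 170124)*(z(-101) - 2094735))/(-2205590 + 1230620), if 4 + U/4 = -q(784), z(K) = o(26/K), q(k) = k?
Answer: 511977601921/1427130 ≈ 3.5875e+5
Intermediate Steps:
z(K) = 26/K
U = -3152 (U = -16 + 4*(-1*784) = -16 + 4*(-784) = -16 - 3136 = -3152)
(-4741157 + (U + 170124)*(z(-101) - 2094735))/(-2205590 + 1230620) = (-4741157 + (-3152 + 170124)*(26/(-101) - 2094735))/(-2205590 + 1230620) = (-4741157 + 166972*(26*(-1/101) - 2094735))/(-974970) = (-4741157 + 166972*(-26/101 - 2094735))*(-1/974970) = (-4741157 + 166972*(-211568261/101))*(-1/974970) = (-4741157 - 35325975675692/101)*(-1/974970) = -35326454532549/101*(-1/974970) = 511977601921/1427130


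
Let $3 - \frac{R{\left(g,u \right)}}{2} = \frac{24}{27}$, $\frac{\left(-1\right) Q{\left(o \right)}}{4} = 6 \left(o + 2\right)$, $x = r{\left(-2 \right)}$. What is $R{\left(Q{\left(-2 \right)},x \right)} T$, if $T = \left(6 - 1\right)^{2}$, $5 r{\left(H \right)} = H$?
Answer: $\frac{950}{9} \approx 105.56$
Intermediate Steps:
$r{\left(H \right)} = \frac{H}{5}$
$x = - \frac{2}{5}$ ($x = \frac{1}{5} \left(-2\right) = - \frac{2}{5} \approx -0.4$)
$Q{\left(o \right)} = -48 - 24 o$ ($Q{\left(o \right)} = - 4 \cdot 6 \left(o + 2\right) = - 4 \cdot 6 \left(2 + o\right) = - 4 \left(12 + 6 o\right) = -48 - 24 o$)
$R{\left(g,u \right)} = \frac{38}{9}$ ($R{\left(g,u \right)} = 6 - 2 \cdot \frac{24}{27} = 6 - 2 \cdot 24 \cdot \frac{1}{27} = 6 - \frac{16}{9} = \frac{38}{9}$)
$T = 25$ ($T = 5^{2} = 25$)
$R{\left(Q{\left(-2 \right)},x \right)} T = \frac{38}{9} \cdot 25 = \frac{950}{9}$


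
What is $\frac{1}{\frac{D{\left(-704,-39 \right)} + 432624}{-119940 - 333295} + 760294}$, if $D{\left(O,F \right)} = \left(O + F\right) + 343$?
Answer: $\frac{453235}{344591418866} \approx 1.3153 \cdot 10^{-6}$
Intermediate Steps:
$D{\left(O,F \right)} = 343 + F + O$ ($D{\left(O,F \right)} = \left(F + O\right) + 343 = 343 + F + O$)
$\frac{1}{\frac{D{\left(-704,-39 \right)} + 432624}{-119940 - 333295} + 760294} = \frac{1}{\frac{\left(343 - 39 - 704\right) + 432624}{-119940 - 333295} + 760294} = \frac{1}{\frac{-400 + 432624}{-453235} + 760294} = \frac{1}{432224 \left(- \frac{1}{453235}\right) + 760294} = \frac{1}{- \frac{432224}{453235} + 760294} = \frac{1}{\frac{344591418866}{453235}} = \frac{453235}{344591418866}$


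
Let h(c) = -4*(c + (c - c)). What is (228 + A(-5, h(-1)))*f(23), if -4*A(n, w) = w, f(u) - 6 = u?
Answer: 6583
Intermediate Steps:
f(u) = 6 + u
h(c) = -4*c (h(c) = -4*(c + 0) = -4*c)
A(n, w) = -w/4
(228 + A(-5, h(-1)))*f(23) = (228 - (-1)*(-1))*(6 + 23) = (228 - ¼*4)*29 = (228 - 1)*29 = 227*29 = 6583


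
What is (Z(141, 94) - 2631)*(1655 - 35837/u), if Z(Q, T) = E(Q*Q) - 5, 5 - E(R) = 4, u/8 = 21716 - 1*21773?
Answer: -2083012295/456 ≈ -4.5680e+6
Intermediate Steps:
u = -456 (u = 8*(21716 - 1*21773) = 8*(21716 - 21773) = 8*(-57) = -456)
E(R) = 1 (E(R) = 5 - 1*4 = 5 - 4 = 1)
Z(Q, T) = -4 (Z(Q, T) = 1 - 5 = -4)
(Z(141, 94) - 2631)*(1655 - 35837/u) = (-4 - 2631)*(1655 - 35837/(-456)) = -2635*(1655 - 35837*(-1/456)) = -2635*(1655 + 35837/456) = -2635*790517/456 = -2083012295/456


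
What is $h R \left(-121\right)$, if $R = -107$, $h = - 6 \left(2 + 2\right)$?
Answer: $-310728$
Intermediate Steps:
$h = -24$ ($h = \left(-6\right) 4 = -24$)
$h R \left(-121\right) = \left(-24\right) \left(-107\right) \left(-121\right) = 2568 \left(-121\right) = -310728$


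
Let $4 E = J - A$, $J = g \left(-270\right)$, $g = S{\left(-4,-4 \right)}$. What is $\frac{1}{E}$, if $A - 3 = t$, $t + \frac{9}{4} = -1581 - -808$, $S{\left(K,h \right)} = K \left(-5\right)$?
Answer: $- \frac{16}{18511} \approx -0.00086435$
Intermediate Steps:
$S{\left(K,h \right)} = - 5 K$
$t = - \frac{3101}{4}$ ($t = - \frac{9}{4} - 773 = - \frac{3101}{4} \approx -775.25$)
$g = 20$ ($g = \left(-5\right) \left(-4\right) = 20$)
$A = - \frac{3089}{4}$ ($A = 3 - \frac{3101}{4} = - \frac{3089}{4} \approx -772.25$)
$J = -5400$ ($J = 20 \left(-270\right) = -5400$)
$E = - \frac{18511}{16}$ ($E = \frac{-5400 - - \frac{3089}{4}}{4} = \frac{-5400 + \frac{3089}{4}}{4} = \frac{1}{4} \left(- \frac{18511}{4}\right) = - \frac{18511}{16} \approx -1156.9$)
$\frac{1}{E} = \frac{1}{- \frac{18511}{16}} = - \frac{16}{18511}$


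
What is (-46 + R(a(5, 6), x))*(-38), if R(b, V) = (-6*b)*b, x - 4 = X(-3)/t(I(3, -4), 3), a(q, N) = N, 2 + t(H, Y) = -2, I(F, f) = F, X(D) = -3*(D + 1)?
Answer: 9956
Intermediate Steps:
X(D) = -3 - 3*D (X(D) = -3*(1 + D) = -3 - 3*D)
t(H, Y) = -4 (t(H, Y) = -2 - 2 = -4)
x = 5/2 (x = 4 + (-3 - 3*(-3))/(-4) = 4 + (-3 + 9)*(-1/4) = 4 + 6*(-1/4) = 4 - 3/2 = 5/2 ≈ 2.5000)
R(b, V) = -6*b**2
(-46 + R(a(5, 6), x))*(-38) = (-46 - 6*6**2)*(-38) = (-46 - 6*36)*(-38) = (-46 - 216)*(-38) = -262*(-38) = 9956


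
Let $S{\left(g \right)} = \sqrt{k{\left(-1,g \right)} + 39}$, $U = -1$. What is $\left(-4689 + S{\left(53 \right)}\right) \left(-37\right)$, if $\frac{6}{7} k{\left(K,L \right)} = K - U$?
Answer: $173493 - 37 \sqrt{39} \approx 1.7326 \cdot 10^{5}$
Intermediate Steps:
$k{\left(K,L \right)} = \frac{7}{6} + \frac{7 K}{6}$ ($k{\left(K,L \right)} = \frac{7 \left(K - -1\right)}{6} = \frac{7 \left(K + 1\right)}{6} = \frac{7 \left(1 + K\right)}{6} = \frac{7}{6} + \frac{7 K}{6}$)
$S{\left(g \right)} = \sqrt{39}$ ($S{\left(g \right)} = \sqrt{\left(\frac{7}{6} + \frac{7}{6} \left(-1\right)\right) + 39} = \sqrt{\left(\frac{7}{6} - \frac{7}{6}\right) + 39} = \sqrt{0 + 39} = \sqrt{39}$)
$\left(-4689 + S{\left(53 \right)}\right) \left(-37\right) = \left(-4689 + \sqrt{39}\right) \left(-37\right) = 173493 - 37 \sqrt{39}$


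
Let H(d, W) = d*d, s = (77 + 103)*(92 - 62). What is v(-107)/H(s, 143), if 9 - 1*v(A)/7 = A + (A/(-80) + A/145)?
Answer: 624701/22550400000 ≈ 2.7702e-5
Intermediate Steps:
s = 5400 (s = 180*30 = 5400)
v(A) = 63 - 16149*A/2320 (v(A) = 63 - 7*(A + (A/(-80) + A/145)) = 63 - 7*(A + (A*(-1/80) + A*(1/145))) = 63 - 7*(A + (-A/80 + A/145)) = 63 - 7*(A - 13*A/2320) = 63 - 16149*A/2320)
H(d, W) = d²
v(-107)/H(s, 143) = (63 - 16149/2320*(-107))/(5400²) = (63 + 1727943/2320)/29160000 = (1874103/2320)*(1/29160000) = 624701/22550400000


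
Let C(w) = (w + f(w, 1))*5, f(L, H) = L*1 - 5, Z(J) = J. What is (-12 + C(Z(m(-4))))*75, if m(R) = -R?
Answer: 225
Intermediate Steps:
f(L, H) = -5 + L (f(L, H) = L - 5 = -5 + L)
C(w) = -25 + 10*w (C(w) = (w + (-5 + w))*5 = (-5 + 2*w)*5 = -25 + 10*w)
(-12 + C(Z(m(-4))))*75 = (-12 + (-25 + 10*(-1*(-4))))*75 = (-12 + (-25 + 10*4))*75 = (-12 + (-25 + 40))*75 = (-12 + 15)*75 = 3*75 = 225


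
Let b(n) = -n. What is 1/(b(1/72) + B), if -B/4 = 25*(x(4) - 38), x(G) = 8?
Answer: 72/215999 ≈ 0.00033333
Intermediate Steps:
B = 3000 (B = -100*(8 - 38) = -100*(-30) = -4*(-750) = 3000)
1/(b(1/72) + B) = 1/(-1/72 + 3000) = 1/(215999/72) = 72/215999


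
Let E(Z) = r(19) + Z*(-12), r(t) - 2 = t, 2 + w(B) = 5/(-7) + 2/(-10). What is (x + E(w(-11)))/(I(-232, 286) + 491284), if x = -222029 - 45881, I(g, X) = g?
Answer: -9374891/17186820 ≈ -0.54547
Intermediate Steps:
w(B) = -102/35 (w(B) = -2 + (5/(-7) + 2/(-10)) = -2 + (5*(-⅐) + 2*(-⅒)) = -2 + (-5/7 - ⅕) = -2 - 32/35 = -102/35)
r(t) = 2 + t
x = -267910
E(Z) = 21 - 12*Z (E(Z) = (2 + 19) + Z*(-12) = 21 - 12*Z)
(x + E(w(-11)))/(I(-232, 286) + 491284) = (-267910 + (21 - 12*(-102/35)))/(-232 + 491284) = (-267910 + (21 + 1224/35))/491052 = (-267910 + 1959/35)*(1/491052) = -9374891/35*1/491052 = -9374891/17186820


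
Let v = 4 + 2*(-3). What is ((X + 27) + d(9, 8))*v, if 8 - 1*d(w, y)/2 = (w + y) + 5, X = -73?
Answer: 148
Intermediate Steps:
d(w, y) = 6 - 2*w - 2*y (d(w, y) = 16 - 2*((w + y) + 5) = 16 - 2*(5 + w + y) = 16 + (-10 - 2*w - 2*y) = 6 - 2*w - 2*y)
v = -2 (v = 4 - 6 = -2)
((X + 27) + d(9, 8))*v = ((-73 + 27) + (6 - 2*9 - 2*8))*(-2) = (-46 + (6 - 18 - 16))*(-2) = (-46 - 28)*(-2) = -74*(-2) = 148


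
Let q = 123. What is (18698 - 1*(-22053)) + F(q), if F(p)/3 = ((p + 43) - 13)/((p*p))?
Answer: 68502482/1681 ≈ 40751.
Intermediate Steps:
F(p) = 3*(30 + p)/p**2 (F(p) = 3*(((p + 43) - 13)/((p*p))) = 3*(((43 + p) - 13)/(p**2)) = 3*((30 + p)/p**2) = 3*(30 + p)/p**2)
(18698 - 1*(-22053)) + F(q) = (18698 - 1*(-22053)) + 3*(30 + 123)/123**2 = (18698 + 22053) + 3*(1/15129)*153 = 40751 + 51/1681 = 68502482/1681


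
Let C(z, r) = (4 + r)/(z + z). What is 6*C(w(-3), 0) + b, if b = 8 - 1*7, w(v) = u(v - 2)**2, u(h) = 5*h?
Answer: 637/625 ≈ 1.0192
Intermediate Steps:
w(v) = (-10 + 5*v)**2 (w(v) = (5*(v - 2))**2 = (5*(-2 + v))**2 = (-10 + 5*v)**2)
C(z, r) = (4 + r)/(2*z) (C(z, r) = (4 + r)/((2*z)) = (4 + r)*(1/(2*z)) = (4 + r)/(2*z))
b = 1 (b = 8 - 7 = 1)
6*C(w(-3), 0) + b = 6*((4 + 0)/(2*((25*(-2 - 3)**2)))) + 1 = 6*((1/2)*4/(25*(-5)**2)) + 1 = 6*((1/2)*4/(25*25)) + 1 = 6*((1/2)*4/625) + 1 = 6*((1/2)*(1/625)*4) + 1 = 6*(2/625) + 1 = 12/625 + 1 = 637/625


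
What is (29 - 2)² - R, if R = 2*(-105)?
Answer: 939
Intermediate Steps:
R = -210
(29 - 2)² - R = (29 - 2)² - 1*(-210) = 27² + 210 = 729 + 210 = 939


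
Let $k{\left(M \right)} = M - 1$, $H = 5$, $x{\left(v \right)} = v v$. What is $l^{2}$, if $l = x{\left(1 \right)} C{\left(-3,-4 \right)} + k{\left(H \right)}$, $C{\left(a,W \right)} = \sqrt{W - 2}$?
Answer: $\left(4 + i \sqrt{6}\right)^{2} \approx 10.0 + 19.596 i$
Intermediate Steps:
$C{\left(a,W \right)} = \sqrt{-2 + W}$
$x{\left(v \right)} = v^{2}$
$k{\left(M \right)} = -1 + M$ ($k{\left(M \right)} = M - 1 = -1 + M$)
$l = 4 + i \sqrt{6}$ ($l = 1^{2} \sqrt{-2 - 4} + \left(-1 + 5\right) = 1 \sqrt{-6} + 4 = 1 i \sqrt{6} + 4 = i \sqrt{6} + 4 = 4 + i \sqrt{6} \approx 4.0 + 2.4495 i$)
$l^{2} = \left(4 + i \sqrt{6}\right)^{2}$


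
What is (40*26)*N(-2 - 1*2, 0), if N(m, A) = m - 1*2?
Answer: -6240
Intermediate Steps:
N(m, A) = -2 + m (N(m, A) = m - 2 = -2 + m)
(40*26)*N(-2 - 1*2, 0) = (40*26)*(-2 + (-2 - 1*2)) = 1040*(-2 + (-2 - 2)) = 1040*(-2 - 4) = 1040*(-6) = -6240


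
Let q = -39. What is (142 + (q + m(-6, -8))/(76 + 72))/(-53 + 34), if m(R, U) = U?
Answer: -20969/2812 ≈ -7.4570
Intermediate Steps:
(142 + (q + m(-6, -8))/(76 + 72))/(-53 + 34) = (142 + (-39 - 8)/(76 + 72))/(-53 + 34) = (142 - 47/148)/(-19) = -(142 - 47*1/148)/19 = -(142 - 47/148)/19 = -1/19*20969/148 = -20969/2812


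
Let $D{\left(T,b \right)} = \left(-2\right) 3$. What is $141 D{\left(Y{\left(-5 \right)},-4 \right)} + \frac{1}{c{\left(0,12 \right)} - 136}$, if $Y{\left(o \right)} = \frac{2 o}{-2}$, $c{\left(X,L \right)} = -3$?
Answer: $- \frac{117595}{139} \approx -846.01$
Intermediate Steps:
$Y{\left(o \right)} = - o$ ($Y{\left(o \right)} = 2 o \left(- \frac{1}{2}\right) = - o$)
$D{\left(T,b \right)} = -6$
$141 D{\left(Y{\left(-5 \right)},-4 \right)} + \frac{1}{c{\left(0,12 \right)} - 136} = 141 \left(-6\right) + \frac{1}{-3 - 136} = -846 + \frac{1}{-139} = -846 - \frac{1}{139} = - \frac{117595}{139}$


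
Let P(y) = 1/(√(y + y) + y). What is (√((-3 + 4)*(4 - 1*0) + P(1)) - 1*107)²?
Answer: (107 - √(4 + 1/(1 + √2)))² ≈ 11004.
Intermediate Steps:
P(y) = 1/(y + √2*√y) (P(y) = 1/(√(2*y) + y) = 1/(√2*√y + y) = 1/(y + √2*√y))
(√((-3 + 4)*(4 - 1*0) + P(1)) - 1*107)² = (√((-3 + 4)*(4 - 1*0) + 1/(1 + √2*√1)) - 1*107)² = (√(1*(4 + 0) + 1/(1 + √2*1)) - 107)² = (√(1*4 + 1/(1 + √2)) - 107)² = (√(4 + 1/(1 + √2)) - 107)² = (-107 + √(4 + 1/(1 + √2)))²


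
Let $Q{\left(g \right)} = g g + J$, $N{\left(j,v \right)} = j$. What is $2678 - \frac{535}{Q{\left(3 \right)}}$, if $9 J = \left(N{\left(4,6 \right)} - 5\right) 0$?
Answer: $\frac{23567}{9} \approx 2618.6$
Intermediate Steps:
$J = 0$ ($J = \frac{\left(4 - 5\right) 0}{9} = \frac{\left(-1\right) 0}{9} = \frac{1}{9} \cdot 0 = 0$)
$Q{\left(g \right)} = g^{2}$ ($Q{\left(g \right)} = g g + 0 = g^{2} + 0 = g^{2}$)
$2678 - \frac{535}{Q{\left(3 \right)}} = 2678 - \frac{535}{3^{2}} = 2678 - \frac{535}{9} = \frac{23567}{9}$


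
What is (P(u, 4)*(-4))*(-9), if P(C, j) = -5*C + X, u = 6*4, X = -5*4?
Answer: -5040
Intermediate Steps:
X = -20
u = 24
P(C, j) = -20 - 5*C (P(C, j) = -5*C - 20 = -20 - 5*C)
(P(u, 4)*(-4))*(-9) = ((-20 - 5*24)*(-4))*(-9) = ((-20 - 120)*(-4))*(-9) = -140*(-4)*(-9) = 560*(-9) = -5040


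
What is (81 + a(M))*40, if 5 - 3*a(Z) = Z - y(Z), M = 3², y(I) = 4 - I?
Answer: 3120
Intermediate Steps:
M = 9
a(Z) = 3 - 2*Z/3 (a(Z) = 5/3 - (Z - (4 - Z))/3 = 5/3 - (Z + (-4 + Z))/3 = 5/3 - (-4 + 2*Z)/3 = 5/3 + (4/3 - 2*Z/3) = 3 - 2*Z/3)
(81 + a(M))*40 = (81 + (3 - ⅔*9))*40 = (81 + (3 - 6))*40 = (81 - 3)*40 = 78*40 = 3120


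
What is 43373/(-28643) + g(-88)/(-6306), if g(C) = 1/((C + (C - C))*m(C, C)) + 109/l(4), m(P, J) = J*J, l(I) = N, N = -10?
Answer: -930883696236433/615446760698880 ≈ -1.5125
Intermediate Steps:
l(I) = -10
m(P, J) = J²
g(C) = -109/10 + C⁻³ (g(C) = 1/((C + (C - C))*(C²)) + 109/(-10) = 1/((C + 0)*C²) + 109*(-⅒) = 1/(C*C²) - 109/10 = C⁻³ - 109/10 = -109/10 + C⁻³)
43373/(-28643) + g(-88)/(-6306) = 43373/(-28643) + (-109/10 + (-88)⁻³)/(-6306) = 43373*(-1/28643) + (-109/10 - 1/681472)*(-1/6306) = -43373/28643 - 37140229/3407360*(-1/6306) = -43373/28643 + 37140229/21486812160 = -930883696236433/615446760698880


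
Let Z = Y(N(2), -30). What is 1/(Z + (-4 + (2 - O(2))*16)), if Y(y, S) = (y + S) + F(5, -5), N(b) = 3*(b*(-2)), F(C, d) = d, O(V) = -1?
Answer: -1/3 ≈ -0.33333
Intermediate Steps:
N(b) = -6*b (N(b) = 3*(-2*b) = -6*b)
Y(y, S) = -5 + S + y (Y(y, S) = (y + S) - 5 = (S + y) - 5 = -5 + S + y)
Z = -47 (Z = -5 - 30 - 6*2 = -5 - 30 - 12 = -47)
1/(Z + (-4 + (2 - O(2))*16)) = 1/(-47 + (-4 + (2 - 1*(-1))*16)) = 1/(-47 + (-4 + (2 + 1)*16)) = 1/(-47 + (-4 + 3*16)) = 1/(-47 + (-4 + 48)) = 1/(-47 + 44) = 1/(-3) = -1/3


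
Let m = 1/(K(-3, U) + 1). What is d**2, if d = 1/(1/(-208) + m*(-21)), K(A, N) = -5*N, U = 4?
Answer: 15618304/18913801 ≈ 0.82576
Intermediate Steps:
m = -1/19 (m = 1/(-5*4 + 1) = 1/(-20 + 1) = 1/(-19) = -1/19 ≈ -0.052632)
d = 3952/4349 (d = 1/(1/(-208) - 1/19*(-21)) = 1/(-1/208 + 21/19) = 1/(4349/3952) = 3952/4349 ≈ 0.90871)
d**2 = (3952/4349)**2 = 15618304/18913801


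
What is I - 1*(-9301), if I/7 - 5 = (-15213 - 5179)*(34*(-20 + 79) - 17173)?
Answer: 2165007584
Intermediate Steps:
I = 2164998283 (I = 35 + 7*((-15213 - 5179)*(34*(-20 + 79) - 17173)) = 35 + 7*(-20392*(34*59 - 17173)) = 35 + 7*(-20392*(2006 - 17173)) = 35 + 7*(-20392*(-15167)) = 35 + 7*309285464 = 35 + 2164998248 = 2164998283)
I - 1*(-9301) = 2164998283 - 1*(-9301) = 2164998283 + 9301 = 2165007584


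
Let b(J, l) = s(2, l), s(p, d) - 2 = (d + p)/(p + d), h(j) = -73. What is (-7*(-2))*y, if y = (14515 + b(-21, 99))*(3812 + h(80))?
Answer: 759959228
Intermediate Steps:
s(p, d) = 3 (s(p, d) = 2 + (d + p)/(p + d) = 2 + (d + p)/(d + p) = 2 + 1 = 3)
b(J, l) = 3
y = 54282802 (y = (14515 + 3)*(3812 - 73) = 14518*3739 = 54282802)
(-7*(-2))*y = -7*(-2)*54282802 = 14*54282802 = 759959228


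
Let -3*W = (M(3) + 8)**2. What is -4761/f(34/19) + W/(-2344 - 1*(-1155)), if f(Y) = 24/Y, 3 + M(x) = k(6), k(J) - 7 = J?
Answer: -32069823/90364 ≈ -354.90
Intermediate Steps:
k(J) = 7 + J
M(x) = 10 (M(x) = -3 + (7 + 6) = -3 + 13 = 10)
W = -108 (W = -(10 + 8)**2/3 = -1/3*18**2 = -1/3*324 = -108)
-4761/f(34/19) + W/(-2344 - 1*(-1155)) = -4761/(24/((34/19))) - 108/(-2344 - 1*(-1155)) = -4761/(24/((34*(1/19)))) - 108/(-2344 + 1155) = -4761/(24/(34/19)) - 108/(-1189) = -4761/(24*(19/34)) - 108*(-1/1189) = -4761/228/17 + 108/1189 = -4761*17/228 + 108/1189 = -26979/76 + 108/1189 = -32069823/90364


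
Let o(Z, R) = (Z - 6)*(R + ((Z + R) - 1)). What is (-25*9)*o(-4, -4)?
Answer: -29250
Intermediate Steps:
o(Z, R) = (-6 + Z)*(-1 + Z + 2*R) (o(Z, R) = (-6 + Z)*(R + ((R + Z) - 1)) = (-6 + Z)*(R + (-1 + R + Z)) = (-6 + Z)*(-1 + Z + 2*R))
(-25*9)*o(-4, -4) = (-25*9)*(6 + (-4)**2 - 12*(-4) - 7*(-4) + 2*(-4)*(-4)) = -225*(6 + 16 + 48 + 28 + 32) = -225*130 = -29250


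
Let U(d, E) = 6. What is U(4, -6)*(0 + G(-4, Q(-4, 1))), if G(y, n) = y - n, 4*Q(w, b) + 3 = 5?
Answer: -27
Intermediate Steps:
Q(w, b) = 1/2 (Q(w, b) = -3/4 + (1/4)*5 = -3/4 + 5/4 = 1/2)
U(4, -6)*(0 + G(-4, Q(-4, 1))) = 6*(0 + (-4 - 1*1/2)) = 6*(0 + (-4 - 1/2)) = 6*(0 - 9/2) = 6*(-9/2) = -27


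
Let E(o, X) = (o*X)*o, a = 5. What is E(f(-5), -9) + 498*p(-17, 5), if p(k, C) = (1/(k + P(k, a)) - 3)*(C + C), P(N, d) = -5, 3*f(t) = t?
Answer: -167105/11 ≈ -15191.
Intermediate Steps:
f(t) = t/3
E(o, X) = X*o² (E(o, X) = (X*o)*o = X*o²)
p(k, C) = 2*C*(-3 + 1/(-5 + k)) (p(k, C) = (1/(k - 5) - 3)*(C + C) = (1/(-5 + k) - 3)*(2*C) = (-3 + 1/(-5 + k))*(2*C) = 2*C*(-3 + 1/(-5 + k)))
E(f(-5), -9) + 498*p(-17, 5) = -9*((⅓)*(-5))² + 498*(2*5*(16 - 3*(-17))/(-5 - 17)) = -9*(-5/3)² + 498*(2*5*(16 + 51)/(-22)) = -9*25/9 + 498*(2*5*(-1/22)*67) = -25 + 498*(-335/11) = -25 - 166830/11 = -167105/11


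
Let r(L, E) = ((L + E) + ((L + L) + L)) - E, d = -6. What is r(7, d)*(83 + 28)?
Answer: 3108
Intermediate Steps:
r(L, E) = 4*L (r(L, E) = ((E + L) + (2*L + L)) - E = ((E + L) + 3*L) - E = (E + 4*L) - E = 4*L)
r(7, d)*(83 + 28) = (4*7)*(83 + 28) = 28*111 = 3108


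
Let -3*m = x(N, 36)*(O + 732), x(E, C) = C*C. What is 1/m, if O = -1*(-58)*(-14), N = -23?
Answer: 1/34560 ≈ 2.8935e-5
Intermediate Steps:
O = -812 (O = 58*(-14) = -812)
x(E, C) = C**2
m = 34560 (m = -36**2*(-812 + 732)/3 = -432*(-80) = -1/3*(-103680) = 34560)
1/m = 1/34560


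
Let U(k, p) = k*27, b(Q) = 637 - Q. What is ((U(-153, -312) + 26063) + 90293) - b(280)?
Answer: 111868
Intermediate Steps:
U(k, p) = 27*k
((U(-153, -312) + 26063) + 90293) - b(280) = ((27*(-153) + 26063) + 90293) - (637 - 1*280) = ((-4131 + 26063) + 90293) - (637 - 280) = (21932 + 90293) - 1*357 = 112225 - 357 = 111868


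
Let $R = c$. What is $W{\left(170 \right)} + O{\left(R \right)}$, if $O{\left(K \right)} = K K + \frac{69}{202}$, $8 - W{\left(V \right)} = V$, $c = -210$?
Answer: $\frac{8875545}{202} \approx 43938.0$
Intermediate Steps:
$W{\left(V \right)} = 8 - V$
$R = -210$
$O{\left(K \right)} = \frac{69}{202} + K^{2}$ ($O{\left(K \right)} = K^{2} + 69 \cdot \frac{1}{202} = K^{2} + \frac{69}{202} = \frac{69}{202} + K^{2}$)
$W{\left(170 \right)} + O{\left(R \right)} = \left(8 - 170\right) + \left(\frac{69}{202} + \left(-210\right)^{2}\right) = \left(8 - 170\right) + \left(\frac{69}{202} + 44100\right) = -162 + \frac{8908269}{202} = \frac{8875545}{202}$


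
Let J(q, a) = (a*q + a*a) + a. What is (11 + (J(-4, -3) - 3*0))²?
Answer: 841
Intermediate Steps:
J(q, a) = a + a² + a*q (J(q, a) = (a*q + a²) + a = (a² + a*q) + a = a + a² + a*q)
(11 + (J(-4, -3) - 3*0))² = (11 + (-3*(1 - 3 - 4) - 3*0))² = (11 + (-3*(-6) + 0))² = (11 + (18 + 0))² = (11 + 18)² = 29² = 841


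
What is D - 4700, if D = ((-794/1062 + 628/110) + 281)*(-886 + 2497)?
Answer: 1479667716/3245 ≈ 4.5598e+5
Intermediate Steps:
D = 1494919216/3245 (D = ((-794*1/1062 + 628*(1/110)) + 281)*1611 = ((-397/531 + 314/55) + 281)*1611 = (144899/29205 + 281)*1611 = (8351504/29205)*1611 = 1494919216/3245 ≈ 4.6068e+5)
D - 4700 = 1494919216/3245 - 4700 = 1479667716/3245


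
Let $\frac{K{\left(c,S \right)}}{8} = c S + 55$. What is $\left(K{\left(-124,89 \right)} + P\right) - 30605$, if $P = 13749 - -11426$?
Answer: $-93278$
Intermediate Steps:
$P = 25175$ ($P = 13749 + 11426 = 25175$)
$K{\left(c,S \right)} = 440 + 8 S c$ ($K{\left(c,S \right)} = 8 \left(c S + 55\right) = 8 \left(S c + 55\right) = 8 \left(55 + S c\right) = 440 + 8 S c$)
$\left(K{\left(-124,89 \right)} + P\right) - 30605 = \left(\left(440 + 8 \cdot 89 \left(-124\right)\right) + 25175\right) - 30605 = \left(\left(440 - 88288\right) + 25175\right) - 30605 = \left(-87848 + 25175\right) - 30605 = -62673 - 30605 = -93278$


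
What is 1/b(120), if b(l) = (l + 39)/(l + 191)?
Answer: 311/159 ≈ 1.9560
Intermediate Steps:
b(l) = (39 + l)/(191 + l)
1/b(120) = 1/((39 + 120)/(191 + 120)) = 1/(159/311) = 311/159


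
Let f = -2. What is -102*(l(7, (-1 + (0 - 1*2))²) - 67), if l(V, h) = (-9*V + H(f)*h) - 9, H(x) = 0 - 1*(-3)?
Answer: 11424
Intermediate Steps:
H(x) = 3 (H(x) = 0 + 3 = 3)
l(V, h) = -9 - 9*V + 3*h (l(V, h) = (-9*V + 3*h) - 9 = -9 - 9*V + 3*h)
-102*(l(7, (-1 + (0 - 1*2))²) - 67) = -102*((-9 - 9*7 + 3*(-1 + (0 - 1*2))²) - 67) = -102*((-9 - 63 + 3*(-1 + (0 - 2))²) - 67) = -102*((-9 - 63 + 3*(-1 - 2)²) - 67) = -102*((-9 - 63 + 3*(-3)²) - 67) = -102*((-9 - 63 + 3*9) - 67) = -102*((-9 - 63 + 27) - 67) = -102*(-45 - 67) = -102*(-112) = 11424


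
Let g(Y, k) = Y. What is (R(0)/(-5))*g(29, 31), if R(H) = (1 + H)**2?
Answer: -29/5 ≈ -5.8000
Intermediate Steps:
(R(0)/(-5))*g(29, 31) = ((1 + 0)**2/(-5))*29 = (1**2*(-1/5))*29 = (1*(-1/5))*29 = -1/5*29 = -29/5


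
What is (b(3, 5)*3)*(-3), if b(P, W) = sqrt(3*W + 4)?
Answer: -9*sqrt(19) ≈ -39.230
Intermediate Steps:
b(P, W) = sqrt(4 + 3*W)
(b(3, 5)*3)*(-3) = (sqrt(4 + 3*5)*3)*(-3) = (sqrt(4 + 15)*3)*(-3) = (sqrt(19)*3)*(-3) = (3*sqrt(19))*(-3) = -9*sqrt(19)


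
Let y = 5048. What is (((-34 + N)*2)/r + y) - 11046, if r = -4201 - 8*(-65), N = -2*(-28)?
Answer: -22078682/3681 ≈ -5998.0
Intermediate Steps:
N = 56
r = -3681 (r = -4201 - 1*(-520) = -4201 + 520 = -3681)
(((-34 + N)*2)/r + y) - 11046 = (((-34 + 56)*2)/(-3681) + 5048) - 11046 = ((22*2)*(-1/3681) + 5048) - 11046 = (44*(-1/3681) + 5048) - 11046 = (-44/3681 + 5048) - 11046 = 18581644/3681 - 11046 = -22078682/3681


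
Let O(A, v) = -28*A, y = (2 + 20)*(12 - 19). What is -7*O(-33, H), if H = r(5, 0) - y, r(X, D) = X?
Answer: -6468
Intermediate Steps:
y = -154 (y = 22*(-7) = -154)
H = 159 (H = 5 - 1*(-154) = 5 + 154 = 159)
-7*O(-33, H) = -(-196)*(-33) = -7*924 = -6468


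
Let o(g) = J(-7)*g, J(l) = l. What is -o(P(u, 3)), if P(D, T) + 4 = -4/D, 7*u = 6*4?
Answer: -217/6 ≈ -36.167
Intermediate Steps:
u = 24/7 (u = (6*4)/7 = (⅐)*24 = 24/7 ≈ 3.4286)
P(D, T) = -4 - 4/D
o(g) = -7*g
-o(P(u, 3)) = -(-7)*(-4 - 4/24/7) = -(-7)*(-4 - 4*7/24) = -(-7)*(-4 - 7/6) = -(-7)*(-31)/6 = -1*217/6 = -217/6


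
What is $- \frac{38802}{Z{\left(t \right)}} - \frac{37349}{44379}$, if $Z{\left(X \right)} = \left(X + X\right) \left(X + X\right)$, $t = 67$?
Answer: $- \frac{1196316301}{398434662} \approx -3.0025$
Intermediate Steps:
$Z{\left(X \right)} = 4 X^{2}$ ($Z{\left(X \right)} = 2 X 2 X = 4 X^{2}$)
$- \frac{38802}{Z{\left(t \right)}} - \frac{37349}{44379} = - \frac{38802}{4 \cdot 67^{2}} - \frac{37349}{44379} = - \frac{38802}{4 \cdot 4489} - \frac{37349}{44379} = - \frac{38802}{17956} - \frac{37349}{44379} = \left(-38802\right) \frac{1}{17956} - \frac{37349}{44379} = - \frac{19401}{8978} - \frac{37349}{44379} = - \frac{1196316301}{398434662}$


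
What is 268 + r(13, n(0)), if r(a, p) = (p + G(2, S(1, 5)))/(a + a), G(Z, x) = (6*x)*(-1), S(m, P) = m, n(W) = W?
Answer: 3481/13 ≈ 267.77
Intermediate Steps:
G(Z, x) = -6*x
r(a, p) = (-6 + p)/(2*a) (r(a, p) = (p - 6*1)/(a + a) = (p - 6)/((2*a)) = (-6 + p)*(1/(2*a)) = (-6 + p)/(2*a))
268 + r(13, n(0)) = 268 + (1/2)*(-6 + 0)/13 = 268 + (1/2)*(1/13)*(-6) = 268 - 3/13 = 3481/13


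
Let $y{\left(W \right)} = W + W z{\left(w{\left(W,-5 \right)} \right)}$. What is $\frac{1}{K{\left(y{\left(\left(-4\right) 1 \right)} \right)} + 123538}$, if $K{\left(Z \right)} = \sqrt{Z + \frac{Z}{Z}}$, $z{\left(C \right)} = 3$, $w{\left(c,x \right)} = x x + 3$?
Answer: $\frac{123538}{15261637459} - \frac{i \sqrt{15}}{15261637459} \approx 8.0947 \cdot 10^{-6} - 2.5377 \cdot 10^{-10} i$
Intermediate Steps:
$w{\left(c,x \right)} = 3 + x^{2}$ ($w{\left(c,x \right)} = x^{2} + 3 = 3 + x^{2}$)
$y{\left(W \right)} = 4 W$ ($y{\left(W \right)} = W + W 3 = W + 3 W = 4 W$)
$K{\left(Z \right)} = \sqrt{1 + Z}$ ($K{\left(Z \right)} = \sqrt{Z + 1} = \sqrt{1 + Z}$)
$\frac{1}{K{\left(y{\left(\left(-4\right) 1 \right)} \right)} + 123538} = \frac{1}{\sqrt{1 + 4 \left(\left(-4\right) 1\right)} + 123538} = \frac{1}{\sqrt{1 + 4 \left(-4\right)} + 123538} = \frac{1}{\sqrt{1 - 16} + 123538} = \frac{1}{\sqrt{-15} + 123538} = \frac{1}{i \sqrt{15} + 123538} = \frac{1}{123538 + i \sqrt{15}}$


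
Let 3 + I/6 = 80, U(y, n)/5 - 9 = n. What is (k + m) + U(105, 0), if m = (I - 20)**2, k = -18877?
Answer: 176532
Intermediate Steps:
U(y, n) = 45 + 5*n
I = 462 (I = -18 + 6*80 = -18 + 480 = 462)
m = 195364 (m = (462 - 20)**2 = 442**2 = 195364)
(k + m) + U(105, 0) = (-18877 + 195364) + (45 + 5*0) = 176487 + (45 + 0) = 176487 + 45 = 176532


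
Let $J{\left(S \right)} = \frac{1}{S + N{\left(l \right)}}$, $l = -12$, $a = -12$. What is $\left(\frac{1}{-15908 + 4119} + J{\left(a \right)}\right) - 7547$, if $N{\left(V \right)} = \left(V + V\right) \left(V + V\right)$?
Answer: $- \frac{50179961587}{6648996} \approx -7547.0$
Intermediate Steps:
$N{\left(V \right)} = 4 V^{2}$ ($N{\left(V \right)} = 2 V 2 V = 4 V^{2}$)
$J{\left(S \right)} = \frac{1}{576 + S}$ ($J{\left(S \right)} = \frac{1}{S + 4 \left(-12\right)^{2}} = \frac{1}{S + 4 \cdot 144} = \frac{1}{S + 576} = \frac{1}{576 + S}$)
$\left(\frac{1}{-15908 + 4119} + J{\left(a \right)}\right) - 7547 = \left(\frac{1}{-15908 + 4119} + \frac{1}{576 - 12}\right) - 7547 = \left(\frac{1}{-11789} + \frac{1}{564}\right) - 7547 = \left(- \frac{1}{11789} + \frac{1}{564}\right) - 7547 = \frac{11225}{6648996} - 7547 = - \frac{50179961587}{6648996}$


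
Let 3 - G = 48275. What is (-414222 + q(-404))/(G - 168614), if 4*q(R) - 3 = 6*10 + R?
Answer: 1657229/867544 ≈ 1.9103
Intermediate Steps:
G = -48272 (G = 3 - 1*48275 = 3 - 48275 = -48272)
q(R) = 63/4 + R/4 (q(R) = 3/4 + (6*10 + R)/4 = 3/4 + (60 + R)/4 = 3/4 + (15 + R/4) = 63/4 + R/4)
(-414222 + q(-404))/(G - 168614) = (-414222 + (63/4 + (1/4)*(-404)))/(-48272 - 168614) = (-414222 + (63/4 - 101))/(-216886) = (-414222 - 341/4)*(-1/216886) = -1657229/4*(-1/216886) = 1657229/867544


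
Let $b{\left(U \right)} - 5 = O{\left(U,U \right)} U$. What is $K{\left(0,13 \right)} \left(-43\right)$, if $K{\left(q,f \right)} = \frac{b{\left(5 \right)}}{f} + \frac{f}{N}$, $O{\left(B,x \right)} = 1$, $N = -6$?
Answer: $\frac{4687}{78} \approx 60.09$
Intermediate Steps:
$b{\left(U \right)} = 5 + U$ ($b{\left(U \right)} = 5 + 1 U = 5 + U$)
$K{\left(q,f \right)} = \frac{10}{f} - \frac{f}{6}$ ($K{\left(q,f \right)} = \frac{5 + 5}{f} + \frac{f}{-6} = \frac{10}{f} + f \left(- \frac{1}{6}\right) = \frac{10}{f} - \frac{f}{6}$)
$K{\left(0,13 \right)} \left(-43\right) = \left(\frac{10}{13} - \frac{13}{6}\right) \left(-43\right) = \left(- \frac{109}{78}\right) \left(-43\right) = \frac{4687}{78}$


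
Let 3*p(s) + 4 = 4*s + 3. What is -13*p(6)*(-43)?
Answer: 12857/3 ≈ 4285.7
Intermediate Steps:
p(s) = -⅓ + 4*s/3 (p(s) = -4/3 + (4*s + 3)/3 = -4/3 + (3 + 4*s)/3 = -4/3 + (1 + 4*s/3) = -⅓ + 4*s/3)
-13*p(6)*(-43) = -13*(-⅓ + (4/3)*6)*(-43) = -13*(-⅓ + 8)*(-43) = -13*23/3*(-43) = -299/3*(-43) = 12857/3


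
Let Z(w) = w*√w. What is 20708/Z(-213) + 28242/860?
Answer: 14121/430 + 20708*I*√213/45369 ≈ 32.84 + 6.6615*I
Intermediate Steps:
Z(w) = w^(3/2)
20708/Z(-213) + 28242/860 = 20708/((-213)^(3/2)) + 28242/860 = 20708/((-213*I*√213)) + 28242*(1/860) = 20708*(I*√213/45369) + 14121/430 = 20708*I*√213/45369 + 14121/430 = 14121/430 + 20708*I*√213/45369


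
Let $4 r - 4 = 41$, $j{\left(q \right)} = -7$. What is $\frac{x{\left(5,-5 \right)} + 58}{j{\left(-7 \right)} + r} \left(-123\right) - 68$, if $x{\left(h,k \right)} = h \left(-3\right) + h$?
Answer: $- \frac{24772}{17} \approx -1457.2$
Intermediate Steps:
$x{\left(h,k \right)} = - 2 h$ ($x{\left(h,k \right)} = - 3 h + h = - 2 h$)
$r = \frac{45}{4}$ ($r = 1 + \frac{1}{4} \cdot 41 = 1 + \frac{41}{4} = \frac{45}{4} \approx 11.25$)
$\frac{x{\left(5,-5 \right)} + 58}{j{\left(-7 \right)} + r} \left(-123\right) - 68 = \frac{\left(-2\right) 5 + 58}{-7 + \frac{45}{4}} \left(-123\right) - 68 = \frac{-10 + 58}{\frac{17}{4}} \left(-123\right) - 68 = 48 \cdot \frac{4}{17} \left(-123\right) - 68 = \frac{192}{17} \left(-123\right) - 68 = - \frac{23616}{17} - 68 = - \frac{24772}{17}$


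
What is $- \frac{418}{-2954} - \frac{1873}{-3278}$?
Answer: $\frac{3451523}{4841606} \approx 0.71289$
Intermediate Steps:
$- \frac{418}{-2954} - \frac{1873}{-3278} = \left(-418\right) \left(- \frac{1}{2954}\right) - - \frac{1873}{3278} = \frac{209}{1477} + \frac{1873}{3278} = \frac{3451523}{4841606}$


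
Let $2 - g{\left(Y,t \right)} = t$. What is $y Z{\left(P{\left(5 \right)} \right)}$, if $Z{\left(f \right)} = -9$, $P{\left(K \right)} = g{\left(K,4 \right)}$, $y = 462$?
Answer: $-4158$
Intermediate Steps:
$g{\left(Y,t \right)} = 2 - t$
$P{\left(K \right)} = -2$ ($P{\left(K \right)} = 2 - 4 = -2$)
$y Z{\left(P{\left(5 \right)} \right)} = 462 \left(-9\right) = -4158$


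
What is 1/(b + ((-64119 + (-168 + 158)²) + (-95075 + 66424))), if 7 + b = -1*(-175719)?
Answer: 1/83042 ≈ 1.2042e-5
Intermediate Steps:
b = 175712 (b = -7 - 1*(-175719) = -7 + 175719 = 175712)
1/(b + ((-64119 + (-168 + 158)²) + (-95075 + 66424))) = 1/(175712 + ((-64119 + (-168 + 158)²) + (-95075 + 66424))) = 1/(175712 + ((-64119 + (-10)²) - 28651)) = 1/(175712 + ((-64119 + 100) - 28651)) = 1/(175712 + (-64019 - 28651)) = 1/(175712 - 92670) = 1/83042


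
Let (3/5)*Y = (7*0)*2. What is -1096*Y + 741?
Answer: 741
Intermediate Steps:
Y = 0 (Y = 5*((7*0)*2)/3 = 5*(0*2)/3 = (5/3)*0 = 0)
-1096*Y + 741 = -1096*0 + 741 = 0 + 741 = 741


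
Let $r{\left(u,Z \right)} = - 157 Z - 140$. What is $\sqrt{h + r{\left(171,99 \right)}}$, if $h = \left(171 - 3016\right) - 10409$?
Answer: $i \sqrt{28937} \approx 170.11 i$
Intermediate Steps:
$h = -13254$ ($h = -2845 - 10409 = -13254$)
$r{\left(u,Z \right)} = -140 - 157 Z$
$\sqrt{h + r{\left(171,99 \right)}} = \sqrt{-13254 - 15683} = \sqrt{-28937} = i \sqrt{28937}$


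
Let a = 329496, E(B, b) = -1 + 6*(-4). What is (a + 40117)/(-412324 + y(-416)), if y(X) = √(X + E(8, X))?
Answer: -152400310612/170011081417 - 7761873*I/170011081417 ≈ -0.89641 - 4.5655e-5*I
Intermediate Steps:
E(B, b) = -25 (E(B, b) = -1 - 24 = -25)
y(X) = √(-25 + X) (y(X) = √(X - 25) = √(-25 + X))
(a + 40117)/(-412324 + y(-416)) = (329496 + 40117)/(-412324 + √(-25 - 416)) = 369613/(-412324 + √(-441)) = 369613/(-412324 + 21*I) = 369613*((-412324 - 21*I)/170011081417) = 369613*(-412324 - 21*I)/170011081417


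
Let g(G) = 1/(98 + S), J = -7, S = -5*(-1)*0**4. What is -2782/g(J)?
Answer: -272636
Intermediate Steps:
S = 0 (S = 5*0 = 0)
g(G) = 1/98 (g(G) = 1/(98 + 0) = 1/98)
-2782/g(J) = -2782/1/98 = -2782*98 = -272636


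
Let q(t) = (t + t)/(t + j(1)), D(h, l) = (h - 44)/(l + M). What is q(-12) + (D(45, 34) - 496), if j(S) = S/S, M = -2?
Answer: -173813/352 ≈ -493.79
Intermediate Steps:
D(h, l) = (-44 + h)/(-2 + l) (D(h, l) = (h - 44)/(l - 2) = (-44 + h)/(-2 + l))
j(S) = 1
q(t) = 2*t/(1 + t) (q(t) = (t + t)/(t + 1) = (2*t)/(1 + t) = 2*t/(1 + t))
q(-12) + (D(45, 34) - 496) = 2*(-12)/(1 - 12) + ((-44 + 45)/(-2 + 34) - 496) = 2*(-12)/(-11) + (1/32 - 496) = 2*(-12)*(-1/11) + ((1/32)*1 - 496) = 24/11 + (1/32 - 496) = 24/11 - 15871/32 = -173813/352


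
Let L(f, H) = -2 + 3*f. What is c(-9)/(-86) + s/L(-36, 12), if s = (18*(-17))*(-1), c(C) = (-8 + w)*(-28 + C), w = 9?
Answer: -11123/4730 ≈ -2.3516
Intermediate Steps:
c(C) = -28 + C (c(C) = (-8 + 9)*(-28 + C) = 1*(-28 + C) = -28 + C)
s = 306 (s = -306*(-1) = 306)
c(-9)/(-86) + s/L(-36, 12) = (-28 - 9)/(-86) + 306/(-2 + 3*(-36)) = -37*(-1/86) + 306/(-2 - 108) = 37/86 + 306/(-110) = 37/86 + 306*(-1/110) = 37/86 - 153/55 = -11123/4730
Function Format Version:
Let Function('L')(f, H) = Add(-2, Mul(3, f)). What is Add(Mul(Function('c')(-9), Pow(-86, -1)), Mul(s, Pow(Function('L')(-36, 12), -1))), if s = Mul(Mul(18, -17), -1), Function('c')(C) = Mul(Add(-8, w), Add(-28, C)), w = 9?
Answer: Rational(-11123, 4730) ≈ -2.3516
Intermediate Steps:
Function('c')(C) = Add(-28, C) (Function('c')(C) = Mul(Add(-8, 9), Add(-28, C)) = Mul(1, Add(-28, C)) = Add(-28, C))
s = 306 (s = Mul(-306, -1) = 306)
Add(Mul(Function('c')(-9), Pow(-86, -1)), Mul(s, Pow(Function('L')(-36, 12), -1))) = Add(Mul(Add(-28, -9), Pow(-86, -1)), Mul(306, Pow(Add(-2, Mul(3, -36)), -1))) = Add(Mul(-37, Rational(-1, 86)), Mul(306, Pow(Add(-2, -108), -1))) = Add(Rational(37, 86), Mul(306, Pow(-110, -1))) = Add(Rational(37, 86), Mul(306, Rational(-1, 110))) = Add(Rational(37, 86), Rational(-153, 55)) = Rational(-11123, 4730)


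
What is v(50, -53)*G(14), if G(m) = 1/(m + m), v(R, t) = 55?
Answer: 55/28 ≈ 1.9643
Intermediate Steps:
G(m) = 1/(2*m)
v(50, -53)*G(14) = 55*((1/2)/14) = 55*((1/2)*(1/14)) = 55*(1/28) = 55/28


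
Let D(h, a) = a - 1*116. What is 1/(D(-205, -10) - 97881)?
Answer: -1/98007 ≈ -1.0203e-5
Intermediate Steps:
D(h, a) = -116 + a (D(h, a) = a - 116 = -116 + a)
1/(D(-205, -10) - 97881) = 1/((-116 - 10) - 97881) = 1/(-126 - 97881) = 1/(-98007) = -1/98007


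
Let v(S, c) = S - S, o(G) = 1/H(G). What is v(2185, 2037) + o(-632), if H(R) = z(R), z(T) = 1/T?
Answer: -632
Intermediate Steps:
H(R) = 1/R
o(G) = G (o(G) = 1/(1/G) = G)
v(S, c) = 0
v(2185, 2037) + o(-632) = 0 - 632 = -632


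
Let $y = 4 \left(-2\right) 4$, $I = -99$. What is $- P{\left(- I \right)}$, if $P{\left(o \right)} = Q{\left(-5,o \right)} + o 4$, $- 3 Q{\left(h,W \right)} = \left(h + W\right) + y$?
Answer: $- \frac{1126}{3} \approx -375.33$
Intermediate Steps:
$y = -32$ ($y = \left(-8\right) 4 = -32$)
$Q{\left(h,W \right)} = \frac{32}{3} - \frac{W}{3} - \frac{h}{3}$ ($Q{\left(h,W \right)} = - \frac{\left(h + W\right) - 32}{3} = - \frac{\left(W + h\right) - 32}{3} = - \frac{-32 + W + h}{3} = \frac{32}{3} - \frac{W}{3} - \frac{h}{3}$)
$P{\left(o \right)} = \frac{37}{3} + \frac{11 o}{3}$ ($P{\left(o \right)} = \left(\frac{32}{3} - \frac{o}{3} - - \frac{5}{3}\right) + o 4 = \left(\frac{32}{3} - \frac{o}{3} + \frac{5}{3}\right) + 4 o = \left(\frac{37}{3} - \frac{o}{3}\right) + 4 o = \frac{37}{3} + \frac{11 o}{3}$)
$- P{\left(- I \right)} = - (\frac{37}{3} + \frac{11 \left(\left(-1\right) \left(-99\right)\right)}{3}) = - (\frac{37}{3} + \frac{11}{3} \cdot 99) = - (\frac{37}{3} + 363) = \left(-1\right) \frac{1126}{3} = - \frac{1126}{3}$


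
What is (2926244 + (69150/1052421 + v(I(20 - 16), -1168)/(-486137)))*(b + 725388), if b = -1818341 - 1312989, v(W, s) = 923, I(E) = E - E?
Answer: -16910804850884397145770/2401975529 ≈ -7.0404e+12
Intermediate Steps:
I(E) = 0
b = -3131330
(2926244 + (69150/1052421 + v(I(20 - 16), -1168)/(-486137)))*(b + 725388) = (2926244 + (69150/1052421 + 923/(-486137)))*(-3131330 + 725388) = (2926244 + (69150*(1/1052421) + 923*(-1/486137)))*(-2405942) = (2926244 + (23050/350807 - 13/6847))*(-2405942) = (2926244 + 153262859/2401975529)*(-2405942) = (7028766633145935/2401975529)*(-2405942) = -16910804850884397145770/2401975529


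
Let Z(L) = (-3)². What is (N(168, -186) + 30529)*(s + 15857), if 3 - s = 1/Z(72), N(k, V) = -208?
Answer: 480887691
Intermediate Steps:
Z(L) = 9
s = 26/9 (s = 3 - 1/9 = 3 - 1*⅑ = 3 - ⅑ = 26/9 ≈ 2.8889)
(N(168, -186) + 30529)*(s + 15857) = (-208 + 30529)*(26/9 + 15857) = 30321*(142739/9) = 480887691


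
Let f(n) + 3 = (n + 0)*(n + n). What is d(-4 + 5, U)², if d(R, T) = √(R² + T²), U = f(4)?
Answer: 842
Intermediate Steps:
f(n) = -3 + 2*n² (f(n) = -3 + (n + 0)*(n + n) = -3 + n*(2*n) = -3 + 2*n²)
U = 29 (U = -3 + 2*4² = -3 + 2*16 = -3 + 32 = 29)
d(-4 + 5, U)² = (√((-4 + 5)² + 29²))² = (√(1² + 841))² = (√(1 + 841))² = (√842)² = 842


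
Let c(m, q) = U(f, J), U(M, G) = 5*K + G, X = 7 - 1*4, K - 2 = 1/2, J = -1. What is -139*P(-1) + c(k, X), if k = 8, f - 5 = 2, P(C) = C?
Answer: 301/2 ≈ 150.50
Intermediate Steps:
K = 5/2 (K = 2 + 1/2 = 5/2 ≈ 2.5000)
f = 7 (f = 5 + 2 = 7)
X = 3 (X = 7 - 4 = 3)
U(M, G) = 25/2 + G (U(M, G) = 5*(5/2) + G = 25/2 + G)
c(m, q) = 23/2 (c(m, q) = 25/2 - 1 = 23/2)
-139*P(-1) + c(k, X) = -139*(-1) + 23/2 = 139 + 23/2 = 301/2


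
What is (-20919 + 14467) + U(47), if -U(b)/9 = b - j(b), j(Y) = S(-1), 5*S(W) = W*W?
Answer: -34366/5 ≈ -6873.2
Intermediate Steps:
S(W) = W²/5 (S(W) = (W*W)/5 = W²/5)
j(Y) = ⅕ (j(Y) = (⅕)*(-1)² = (⅕)*1 = ⅕)
U(b) = 9/5 - 9*b (U(b) = -9*(b - 1*⅕) = -9*(b - ⅕) = -9*(-⅕ + b) = 9/5 - 9*b)
(-20919 + 14467) + U(47) = (-20919 + 14467) + (9/5 - 9*47) = -6452 + (9/5 - 423) = -6452 - 2106/5 = -34366/5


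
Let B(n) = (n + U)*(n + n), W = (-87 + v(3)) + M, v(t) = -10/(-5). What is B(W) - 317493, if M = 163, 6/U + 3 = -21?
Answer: -305364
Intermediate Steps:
U = -¼ (U = 6/(-3 - 21) = 6/(-24) = 6*(-1/24) = -¼ ≈ -0.25000)
v(t) = 2 (v(t) = -10*(-⅕) = 2)
W = 78 (W = (-87 + 2) + 163 = -85 + 163 = 78)
B(n) = 2*n*(-¼ + n) (B(n) = (n - ¼)*(n + n) = (-¼ + n)*(2*n) = 2*n*(-¼ + n))
B(W) - 317493 = (½)*78*(-1 + 4*78) - 317493 = (½)*78*(-1 + 312) - 317493 = (½)*78*311 - 317493 = 12129 - 317493 = -305364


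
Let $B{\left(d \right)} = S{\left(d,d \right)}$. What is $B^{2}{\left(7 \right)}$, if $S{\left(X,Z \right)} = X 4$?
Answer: $784$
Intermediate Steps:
$S{\left(X,Z \right)} = 4 X$
$B{\left(d \right)} = 4 d$
$B^{2}{\left(7 \right)} = \left(4 \cdot 7\right)^{2} = 28^{2} = 784$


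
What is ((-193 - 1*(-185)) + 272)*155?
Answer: 40920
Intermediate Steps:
((-193 - 1*(-185)) + 272)*155 = ((-193 + 185) + 272)*155 = (-8 + 272)*155 = 264*155 = 40920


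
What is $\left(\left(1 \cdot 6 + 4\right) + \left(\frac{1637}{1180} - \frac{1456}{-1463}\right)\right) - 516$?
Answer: $- \frac{124202147}{246620} \approx -503.62$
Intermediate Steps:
$\left(\left(1 \cdot 6 + 4\right) + \left(\frac{1637}{1180} - \frac{1456}{-1463}\right)\right) - 516 = \left(\left(6 + 4\right) + \left(1637 \cdot \frac{1}{1180} - - \frac{208}{209}\right)\right) - 516 = \left(10 + \left(\frac{1637}{1180} + \frac{208}{209}\right)\right) - 516 = \left(10 + \frac{587573}{246620}\right) - 516 = \frac{3053773}{246620} - 516 = - \frac{124202147}{246620}$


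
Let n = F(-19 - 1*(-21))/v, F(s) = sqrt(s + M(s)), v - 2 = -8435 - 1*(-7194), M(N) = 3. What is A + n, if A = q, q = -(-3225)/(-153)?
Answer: -1075/51 - sqrt(5)/1239 ≈ -21.080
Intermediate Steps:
v = -1239 (v = 2 + (-8435 - 1*(-7194)) = 2 + (-8435 + 7194) = 2 - 1241 = -1239)
q = -1075/51 (q = -(-3225)*(-1)/153 = -15*215/153 = -1075/51 ≈ -21.078)
F(s) = sqrt(3 + s) (F(s) = sqrt(s + 3) = sqrt(3 + s))
n = -sqrt(5)/1239 (n = sqrt(3 + (-19 - 1*(-21)))/(-1239) = sqrt(3 + (-19 + 21))*(-1/1239) = sqrt(3 + 2)*(-1/1239) = sqrt(5)*(-1/1239) = -sqrt(5)/1239 ≈ -0.0018047)
A = -1075/51 ≈ -21.078
A + n = -1075/51 - sqrt(5)/1239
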